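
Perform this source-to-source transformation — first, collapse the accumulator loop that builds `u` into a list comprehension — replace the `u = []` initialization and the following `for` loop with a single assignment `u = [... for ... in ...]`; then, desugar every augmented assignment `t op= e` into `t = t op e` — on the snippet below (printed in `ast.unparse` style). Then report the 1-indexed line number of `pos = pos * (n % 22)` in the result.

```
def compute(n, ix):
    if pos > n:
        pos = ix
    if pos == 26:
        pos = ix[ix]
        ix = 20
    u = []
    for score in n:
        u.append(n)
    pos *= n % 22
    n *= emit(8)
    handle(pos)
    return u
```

Transformed code:
def compute(n, ix):
    if pos > n:
        pos = ix
    if pos == 26:
        pos = ix[ix]
        ix = 20
    u = [n for score in n]
    pos = pos * (n % 22)
    n = n * emit(8)
    handle(pos)
    return u

8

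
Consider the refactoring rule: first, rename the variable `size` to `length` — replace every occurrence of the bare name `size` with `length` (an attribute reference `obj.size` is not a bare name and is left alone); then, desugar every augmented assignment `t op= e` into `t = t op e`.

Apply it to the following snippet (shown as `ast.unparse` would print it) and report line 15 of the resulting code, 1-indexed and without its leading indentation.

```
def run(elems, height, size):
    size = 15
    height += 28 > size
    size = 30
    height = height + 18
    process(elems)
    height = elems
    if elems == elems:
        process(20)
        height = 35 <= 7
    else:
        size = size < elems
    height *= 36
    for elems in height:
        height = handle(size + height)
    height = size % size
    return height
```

height = handle(length + height)

Transformed code:
def run(elems, height, length):
    length = 15
    height = height + (28 > length)
    length = 30
    height = height + 18
    process(elems)
    height = elems
    if elems == elems:
        process(20)
        height = 35 <= 7
    else:
        length = length < elems
    height = height * 36
    for elems in height:
        height = handle(length + height)
    height = length % length
    return height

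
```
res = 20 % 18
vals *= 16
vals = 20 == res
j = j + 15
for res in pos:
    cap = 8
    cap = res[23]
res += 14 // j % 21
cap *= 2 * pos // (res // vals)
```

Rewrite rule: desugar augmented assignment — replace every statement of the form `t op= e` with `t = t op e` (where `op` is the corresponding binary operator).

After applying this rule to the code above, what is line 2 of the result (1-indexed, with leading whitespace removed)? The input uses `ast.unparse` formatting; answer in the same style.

vals = vals * 16

Transformed code:
res = 20 % 18
vals = vals * 16
vals = 20 == res
j = j + 15
for res in pos:
    cap = 8
    cap = res[23]
res = res + 14 // j % 21
cap = cap * (2 * pos // (res // vals))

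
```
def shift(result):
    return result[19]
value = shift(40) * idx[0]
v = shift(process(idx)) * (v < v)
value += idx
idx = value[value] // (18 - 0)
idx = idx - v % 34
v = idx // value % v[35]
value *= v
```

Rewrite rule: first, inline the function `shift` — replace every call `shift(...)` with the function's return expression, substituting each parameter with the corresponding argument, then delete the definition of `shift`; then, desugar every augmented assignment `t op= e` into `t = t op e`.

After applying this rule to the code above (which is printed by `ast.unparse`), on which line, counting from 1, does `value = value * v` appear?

7

Transformed code:
value = 40[19] * idx[0]
v = process(idx)[19] * (v < v)
value = value + idx
idx = value[value] // (18 - 0)
idx = idx - v % 34
v = idx // value % v[35]
value = value * v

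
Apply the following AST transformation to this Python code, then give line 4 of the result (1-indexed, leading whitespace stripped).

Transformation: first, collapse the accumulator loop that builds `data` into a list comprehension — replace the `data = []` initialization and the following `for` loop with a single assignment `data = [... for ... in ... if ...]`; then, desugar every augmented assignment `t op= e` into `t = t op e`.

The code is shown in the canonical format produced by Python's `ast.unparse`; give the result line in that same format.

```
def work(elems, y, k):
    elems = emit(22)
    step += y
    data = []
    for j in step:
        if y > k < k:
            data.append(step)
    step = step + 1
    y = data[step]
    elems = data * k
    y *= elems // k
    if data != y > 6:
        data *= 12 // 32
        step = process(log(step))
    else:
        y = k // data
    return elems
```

Transformed code:
def work(elems, y, k):
    elems = emit(22)
    step = step + y
    data = [step for j in step if y > k < k]
    step = step + 1
    y = data[step]
    elems = data * k
    y = y * (elems // k)
    if data != y > 6:
        data = data * (12 // 32)
        step = process(log(step))
    else:
        y = k // data
    return elems

data = [step for j in step if y > k < k]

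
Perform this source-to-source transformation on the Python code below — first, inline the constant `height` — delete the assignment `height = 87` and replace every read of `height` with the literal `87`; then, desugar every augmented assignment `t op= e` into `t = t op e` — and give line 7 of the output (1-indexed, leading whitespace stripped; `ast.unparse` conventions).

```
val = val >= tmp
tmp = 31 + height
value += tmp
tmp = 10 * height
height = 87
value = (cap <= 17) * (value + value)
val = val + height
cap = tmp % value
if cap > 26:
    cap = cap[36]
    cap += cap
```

Transformed code:
val = val >= tmp
tmp = 31 + 87
value = value + tmp
tmp = 10 * 87
value = (cap <= 17) * (value + value)
val = val + 87
cap = tmp % value
if cap > 26:
    cap = cap[36]
    cap = cap + cap

cap = tmp % value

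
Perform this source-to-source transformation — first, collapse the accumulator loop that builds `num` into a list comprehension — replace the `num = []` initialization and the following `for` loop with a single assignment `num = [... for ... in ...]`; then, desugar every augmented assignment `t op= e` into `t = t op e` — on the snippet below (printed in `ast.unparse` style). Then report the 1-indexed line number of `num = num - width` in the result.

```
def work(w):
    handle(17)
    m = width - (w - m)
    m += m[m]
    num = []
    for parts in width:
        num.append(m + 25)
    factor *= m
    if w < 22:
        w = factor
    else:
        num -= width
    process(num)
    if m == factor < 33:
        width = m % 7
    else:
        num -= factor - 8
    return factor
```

10

Transformed code:
def work(w):
    handle(17)
    m = width - (w - m)
    m = m + m[m]
    num = [m + 25 for parts in width]
    factor = factor * m
    if w < 22:
        w = factor
    else:
        num = num - width
    process(num)
    if m == factor < 33:
        width = m % 7
    else:
        num = num - (factor - 8)
    return factor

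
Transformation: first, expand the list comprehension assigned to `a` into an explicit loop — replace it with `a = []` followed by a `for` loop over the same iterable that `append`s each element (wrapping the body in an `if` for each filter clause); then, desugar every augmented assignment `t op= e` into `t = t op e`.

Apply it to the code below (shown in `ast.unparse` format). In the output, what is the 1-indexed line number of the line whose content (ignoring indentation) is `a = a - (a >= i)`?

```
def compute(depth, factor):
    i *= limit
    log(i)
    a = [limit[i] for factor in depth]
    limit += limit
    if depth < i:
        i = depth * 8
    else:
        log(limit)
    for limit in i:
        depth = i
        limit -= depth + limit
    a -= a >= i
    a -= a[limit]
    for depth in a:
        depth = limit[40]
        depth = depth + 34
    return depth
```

15

Transformed code:
def compute(depth, factor):
    i = i * limit
    log(i)
    a = []
    for factor in depth:
        a.append(limit[i])
    limit = limit + limit
    if depth < i:
        i = depth * 8
    else:
        log(limit)
    for limit in i:
        depth = i
        limit = limit - (depth + limit)
    a = a - (a >= i)
    a = a - a[limit]
    for depth in a:
        depth = limit[40]
        depth = depth + 34
    return depth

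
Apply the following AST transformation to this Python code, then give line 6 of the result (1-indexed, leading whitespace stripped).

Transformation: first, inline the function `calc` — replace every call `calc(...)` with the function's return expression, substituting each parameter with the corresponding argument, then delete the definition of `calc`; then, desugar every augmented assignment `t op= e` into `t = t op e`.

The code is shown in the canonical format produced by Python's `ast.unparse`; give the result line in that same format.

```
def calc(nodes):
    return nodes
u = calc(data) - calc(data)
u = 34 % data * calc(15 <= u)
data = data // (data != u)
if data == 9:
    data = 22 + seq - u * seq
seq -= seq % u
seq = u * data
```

seq = seq - seq % u

Transformed code:
u = data - data
u = 34 % data * (15 <= u)
data = data // (data != u)
if data == 9:
    data = 22 + seq - u * seq
seq = seq - seq % u
seq = u * data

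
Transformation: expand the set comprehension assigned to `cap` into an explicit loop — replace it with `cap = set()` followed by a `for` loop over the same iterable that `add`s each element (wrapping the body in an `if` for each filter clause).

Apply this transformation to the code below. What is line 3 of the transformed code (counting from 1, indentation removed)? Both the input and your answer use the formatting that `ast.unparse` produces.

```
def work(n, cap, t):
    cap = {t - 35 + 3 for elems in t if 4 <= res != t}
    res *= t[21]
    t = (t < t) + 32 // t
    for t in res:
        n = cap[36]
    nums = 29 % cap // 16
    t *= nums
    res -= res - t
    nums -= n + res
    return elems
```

for elems in t:

Transformed code:
def work(n, cap, t):
    cap = set()
    for elems in t:
        if 4 <= res != t:
            cap.add(t - 35 + 3)
    res *= t[21]
    t = (t < t) + 32 // t
    for t in res:
        n = cap[36]
    nums = 29 % cap // 16
    t *= nums
    res -= res - t
    nums -= n + res
    return elems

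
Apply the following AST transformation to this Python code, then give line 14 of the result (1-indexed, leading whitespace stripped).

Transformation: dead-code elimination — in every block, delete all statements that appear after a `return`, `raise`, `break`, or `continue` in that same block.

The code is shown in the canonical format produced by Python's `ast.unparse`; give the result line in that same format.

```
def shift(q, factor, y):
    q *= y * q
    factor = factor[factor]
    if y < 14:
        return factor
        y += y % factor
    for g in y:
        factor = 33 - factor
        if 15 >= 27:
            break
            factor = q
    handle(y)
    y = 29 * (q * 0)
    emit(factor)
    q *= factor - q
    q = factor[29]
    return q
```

q = factor[29]

Transformed code:
def shift(q, factor, y):
    q *= y * q
    factor = factor[factor]
    if y < 14:
        return factor
    for g in y:
        factor = 33 - factor
        if 15 >= 27:
            break
    handle(y)
    y = 29 * (q * 0)
    emit(factor)
    q *= factor - q
    q = factor[29]
    return q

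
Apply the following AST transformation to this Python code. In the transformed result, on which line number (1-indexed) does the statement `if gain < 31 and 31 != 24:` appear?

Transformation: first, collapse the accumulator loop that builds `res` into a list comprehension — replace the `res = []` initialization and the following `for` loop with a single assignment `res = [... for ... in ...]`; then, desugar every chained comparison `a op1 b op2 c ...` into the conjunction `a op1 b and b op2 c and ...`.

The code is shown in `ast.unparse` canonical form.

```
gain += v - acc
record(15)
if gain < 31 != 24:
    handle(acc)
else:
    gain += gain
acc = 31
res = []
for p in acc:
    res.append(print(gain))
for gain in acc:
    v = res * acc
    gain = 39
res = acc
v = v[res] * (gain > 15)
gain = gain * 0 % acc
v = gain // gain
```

Transformed code:
gain += v - acc
record(15)
if gain < 31 and 31 != 24:
    handle(acc)
else:
    gain += gain
acc = 31
res = [print(gain) for p in acc]
for gain in acc:
    v = res * acc
    gain = 39
res = acc
v = v[res] * (gain > 15)
gain = gain * 0 % acc
v = gain // gain

3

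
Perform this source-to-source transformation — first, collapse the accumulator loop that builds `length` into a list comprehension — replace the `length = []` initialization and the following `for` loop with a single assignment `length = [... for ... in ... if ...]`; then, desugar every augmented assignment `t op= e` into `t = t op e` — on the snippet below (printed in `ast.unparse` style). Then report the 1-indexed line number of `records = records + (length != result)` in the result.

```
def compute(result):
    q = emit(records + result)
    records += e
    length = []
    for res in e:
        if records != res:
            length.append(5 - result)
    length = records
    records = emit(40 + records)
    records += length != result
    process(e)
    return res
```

Transformed code:
def compute(result):
    q = emit(records + result)
    records = records + e
    length = [5 - result for res in e if records != res]
    length = records
    records = emit(40 + records)
    records = records + (length != result)
    process(e)
    return res

7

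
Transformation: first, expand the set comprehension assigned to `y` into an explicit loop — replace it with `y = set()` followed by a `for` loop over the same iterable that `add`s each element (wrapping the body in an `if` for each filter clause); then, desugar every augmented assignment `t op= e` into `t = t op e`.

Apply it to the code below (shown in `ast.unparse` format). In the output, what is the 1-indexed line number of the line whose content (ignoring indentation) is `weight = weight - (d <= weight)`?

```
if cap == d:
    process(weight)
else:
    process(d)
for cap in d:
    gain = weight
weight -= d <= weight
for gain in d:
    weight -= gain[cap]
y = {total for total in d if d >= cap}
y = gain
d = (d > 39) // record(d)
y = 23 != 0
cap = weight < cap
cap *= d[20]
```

7

Transformed code:
if cap == d:
    process(weight)
else:
    process(d)
for cap in d:
    gain = weight
weight = weight - (d <= weight)
for gain in d:
    weight = weight - gain[cap]
y = set()
for total in d:
    if d >= cap:
        y.add(total)
y = gain
d = (d > 39) // record(d)
y = 23 != 0
cap = weight < cap
cap = cap * d[20]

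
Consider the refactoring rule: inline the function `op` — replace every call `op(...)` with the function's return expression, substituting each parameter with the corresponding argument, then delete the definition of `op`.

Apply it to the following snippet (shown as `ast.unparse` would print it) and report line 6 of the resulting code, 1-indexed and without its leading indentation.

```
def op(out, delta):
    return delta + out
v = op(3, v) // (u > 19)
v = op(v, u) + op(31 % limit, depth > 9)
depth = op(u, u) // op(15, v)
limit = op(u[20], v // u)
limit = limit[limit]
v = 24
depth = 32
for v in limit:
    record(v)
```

Transformed code:
v = (v + 3) // (u > 19)
v = u + v + ((depth > 9) + 31 % limit)
depth = (u + u) // (v + 15)
limit = v // u + u[20]
limit = limit[limit]
v = 24
depth = 32
for v in limit:
    record(v)

v = 24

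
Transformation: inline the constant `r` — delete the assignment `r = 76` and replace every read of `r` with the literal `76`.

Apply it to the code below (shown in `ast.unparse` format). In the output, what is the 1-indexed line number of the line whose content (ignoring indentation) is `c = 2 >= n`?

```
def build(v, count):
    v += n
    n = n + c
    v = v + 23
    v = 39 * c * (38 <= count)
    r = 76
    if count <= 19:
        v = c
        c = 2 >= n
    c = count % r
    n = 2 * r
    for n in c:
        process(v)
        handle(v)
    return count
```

Transformed code:
def build(v, count):
    v += n
    n = n + c
    v = v + 23
    v = 39 * c * (38 <= count)
    if count <= 19:
        v = c
        c = 2 >= n
    c = count % 76
    n = 2 * 76
    for n in c:
        process(v)
        handle(v)
    return count

8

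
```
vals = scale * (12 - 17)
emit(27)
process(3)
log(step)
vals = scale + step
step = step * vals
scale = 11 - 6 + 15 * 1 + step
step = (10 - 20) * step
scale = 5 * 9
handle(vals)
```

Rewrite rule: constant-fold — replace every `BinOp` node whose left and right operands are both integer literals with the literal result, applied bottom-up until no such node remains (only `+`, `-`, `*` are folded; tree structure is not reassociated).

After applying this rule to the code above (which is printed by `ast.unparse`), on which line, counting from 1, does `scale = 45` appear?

9

Transformed code:
vals = scale * -5
emit(27)
process(3)
log(step)
vals = scale + step
step = step * vals
scale = 20 + step
step = -10 * step
scale = 45
handle(vals)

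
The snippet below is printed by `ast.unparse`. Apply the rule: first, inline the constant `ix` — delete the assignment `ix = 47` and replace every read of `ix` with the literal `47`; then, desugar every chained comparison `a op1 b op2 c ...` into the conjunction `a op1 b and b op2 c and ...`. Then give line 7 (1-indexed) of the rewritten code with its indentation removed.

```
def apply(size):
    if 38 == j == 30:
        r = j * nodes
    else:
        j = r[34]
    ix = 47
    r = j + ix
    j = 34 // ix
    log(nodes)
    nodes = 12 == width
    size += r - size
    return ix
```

j = 34 // 47

Transformed code:
def apply(size):
    if 38 == j and j == 30:
        r = j * nodes
    else:
        j = r[34]
    r = j + 47
    j = 34 // 47
    log(nodes)
    nodes = 12 == width
    size += r - size
    return 47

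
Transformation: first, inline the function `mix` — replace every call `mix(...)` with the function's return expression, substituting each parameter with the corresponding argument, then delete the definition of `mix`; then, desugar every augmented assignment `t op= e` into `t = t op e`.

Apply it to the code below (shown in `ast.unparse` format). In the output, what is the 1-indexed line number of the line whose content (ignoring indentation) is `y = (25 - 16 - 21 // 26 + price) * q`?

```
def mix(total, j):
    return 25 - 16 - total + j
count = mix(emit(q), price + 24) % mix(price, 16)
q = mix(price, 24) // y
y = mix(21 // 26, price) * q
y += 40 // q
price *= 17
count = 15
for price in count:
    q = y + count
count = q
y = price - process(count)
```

3

Transformed code:
count = (25 - 16 - emit(q) + (price + 24)) % (25 - 16 - price + 16)
q = (25 - 16 - price + 24) // y
y = (25 - 16 - 21 // 26 + price) * q
y = y + 40 // q
price = price * 17
count = 15
for price in count:
    q = y + count
count = q
y = price - process(count)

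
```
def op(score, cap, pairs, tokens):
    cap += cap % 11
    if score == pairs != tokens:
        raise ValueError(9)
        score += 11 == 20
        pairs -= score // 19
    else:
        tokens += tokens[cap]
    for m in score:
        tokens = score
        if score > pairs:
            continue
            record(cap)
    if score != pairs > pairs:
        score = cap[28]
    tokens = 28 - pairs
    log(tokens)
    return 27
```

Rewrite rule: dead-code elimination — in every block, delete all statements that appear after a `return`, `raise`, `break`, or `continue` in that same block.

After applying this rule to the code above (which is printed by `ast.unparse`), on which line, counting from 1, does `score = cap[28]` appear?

12

Transformed code:
def op(score, cap, pairs, tokens):
    cap += cap % 11
    if score == pairs != tokens:
        raise ValueError(9)
    else:
        tokens += tokens[cap]
    for m in score:
        tokens = score
        if score > pairs:
            continue
    if score != pairs > pairs:
        score = cap[28]
    tokens = 28 - pairs
    log(tokens)
    return 27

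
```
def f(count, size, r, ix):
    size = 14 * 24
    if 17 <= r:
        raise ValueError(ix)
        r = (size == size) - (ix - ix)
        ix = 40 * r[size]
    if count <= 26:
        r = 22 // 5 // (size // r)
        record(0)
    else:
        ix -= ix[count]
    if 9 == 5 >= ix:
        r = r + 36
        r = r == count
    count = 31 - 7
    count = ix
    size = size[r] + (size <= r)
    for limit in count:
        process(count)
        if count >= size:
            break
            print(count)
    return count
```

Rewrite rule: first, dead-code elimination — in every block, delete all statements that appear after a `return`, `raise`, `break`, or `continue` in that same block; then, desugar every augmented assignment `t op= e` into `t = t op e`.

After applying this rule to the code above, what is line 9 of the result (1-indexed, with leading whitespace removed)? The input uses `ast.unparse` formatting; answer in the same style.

ix = ix - ix[count]

Transformed code:
def f(count, size, r, ix):
    size = 14 * 24
    if 17 <= r:
        raise ValueError(ix)
    if count <= 26:
        r = 22 // 5 // (size // r)
        record(0)
    else:
        ix = ix - ix[count]
    if 9 == 5 >= ix:
        r = r + 36
        r = r == count
    count = 31 - 7
    count = ix
    size = size[r] + (size <= r)
    for limit in count:
        process(count)
        if count >= size:
            break
    return count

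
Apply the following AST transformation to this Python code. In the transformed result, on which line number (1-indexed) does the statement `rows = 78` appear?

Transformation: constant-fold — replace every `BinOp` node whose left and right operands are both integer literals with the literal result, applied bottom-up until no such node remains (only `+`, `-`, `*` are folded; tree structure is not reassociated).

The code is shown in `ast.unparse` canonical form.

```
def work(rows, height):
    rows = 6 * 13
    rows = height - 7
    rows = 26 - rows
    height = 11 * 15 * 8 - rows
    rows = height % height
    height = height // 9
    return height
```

2

Transformed code:
def work(rows, height):
    rows = 78
    rows = height - 7
    rows = 26 - rows
    height = 1320 - rows
    rows = height % height
    height = height // 9
    return height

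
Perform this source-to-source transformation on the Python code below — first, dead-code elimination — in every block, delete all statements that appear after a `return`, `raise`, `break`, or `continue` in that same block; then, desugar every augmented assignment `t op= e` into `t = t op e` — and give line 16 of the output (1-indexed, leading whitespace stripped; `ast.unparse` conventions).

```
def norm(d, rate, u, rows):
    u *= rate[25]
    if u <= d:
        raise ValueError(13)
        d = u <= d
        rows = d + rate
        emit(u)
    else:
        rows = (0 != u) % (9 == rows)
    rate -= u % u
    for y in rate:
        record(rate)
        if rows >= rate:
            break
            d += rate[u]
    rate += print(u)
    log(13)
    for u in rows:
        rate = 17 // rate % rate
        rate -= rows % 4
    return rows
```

rate = rate - rows % 4

Transformed code:
def norm(d, rate, u, rows):
    u = u * rate[25]
    if u <= d:
        raise ValueError(13)
    else:
        rows = (0 != u) % (9 == rows)
    rate = rate - u % u
    for y in rate:
        record(rate)
        if rows >= rate:
            break
    rate = rate + print(u)
    log(13)
    for u in rows:
        rate = 17 // rate % rate
        rate = rate - rows % 4
    return rows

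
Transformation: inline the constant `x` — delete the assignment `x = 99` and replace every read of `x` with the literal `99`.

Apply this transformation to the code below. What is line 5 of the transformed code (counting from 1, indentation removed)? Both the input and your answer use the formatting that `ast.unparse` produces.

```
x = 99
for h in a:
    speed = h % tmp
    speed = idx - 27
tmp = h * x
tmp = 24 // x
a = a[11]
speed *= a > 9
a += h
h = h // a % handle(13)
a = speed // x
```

Transformed code:
for h in a:
    speed = h % tmp
    speed = idx - 27
tmp = h * 99
tmp = 24 // 99
a = a[11]
speed *= a > 9
a += h
h = h // a % handle(13)
a = speed // 99

tmp = 24 // 99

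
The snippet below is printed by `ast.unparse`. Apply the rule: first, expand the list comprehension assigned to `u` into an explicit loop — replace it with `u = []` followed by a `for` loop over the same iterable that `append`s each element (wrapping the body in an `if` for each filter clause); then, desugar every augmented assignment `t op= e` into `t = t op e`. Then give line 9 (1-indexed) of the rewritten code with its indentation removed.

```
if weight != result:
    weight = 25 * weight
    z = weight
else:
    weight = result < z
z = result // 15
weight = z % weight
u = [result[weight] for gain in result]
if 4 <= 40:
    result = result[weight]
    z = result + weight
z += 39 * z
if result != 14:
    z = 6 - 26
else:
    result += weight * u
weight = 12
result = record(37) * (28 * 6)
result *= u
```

for gain in result:

Transformed code:
if weight != result:
    weight = 25 * weight
    z = weight
else:
    weight = result < z
z = result // 15
weight = z % weight
u = []
for gain in result:
    u.append(result[weight])
if 4 <= 40:
    result = result[weight]
    z = result + weight
z = z + 39 * z
if result != 14:
    z = 6 - 26
else:
    result = result + weight * u
weight = 12
result = record(37) * (28 * 6)
result = result * u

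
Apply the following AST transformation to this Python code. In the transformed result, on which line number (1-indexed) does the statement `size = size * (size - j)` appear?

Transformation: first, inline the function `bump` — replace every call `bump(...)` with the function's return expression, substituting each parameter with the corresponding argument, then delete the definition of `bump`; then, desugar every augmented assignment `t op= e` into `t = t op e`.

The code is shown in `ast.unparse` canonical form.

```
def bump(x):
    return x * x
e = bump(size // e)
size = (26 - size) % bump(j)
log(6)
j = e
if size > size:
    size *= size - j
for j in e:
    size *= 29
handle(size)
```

Transformed code:
e = size // e * (size // e)
size = (26 - size) % (j * j)
log(6)
j = e
if size > size:
    size = size * (size - j)
for j in e:
    size = size * 29
handle(size)

6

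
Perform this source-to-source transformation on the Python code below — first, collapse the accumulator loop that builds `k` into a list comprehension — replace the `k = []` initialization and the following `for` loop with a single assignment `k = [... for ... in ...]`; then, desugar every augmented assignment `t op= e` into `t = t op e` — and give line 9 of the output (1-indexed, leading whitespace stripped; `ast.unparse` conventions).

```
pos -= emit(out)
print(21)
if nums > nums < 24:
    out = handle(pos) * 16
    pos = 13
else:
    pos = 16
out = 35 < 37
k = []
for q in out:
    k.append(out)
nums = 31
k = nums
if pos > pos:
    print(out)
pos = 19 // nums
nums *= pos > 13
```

k = [out for q in out]

Transformed code:
pos = pos - emit(out)
print(21)
if nums > nums < 24:
    out = handle(pos) * 16
    pos = 13
else:
    pos = 16
out = 35 < 37
k = [out for q in out]
nums = 31
k = nums
if pos > pos:
    print(out)
pos = 19 // nums
nums = nums * (pos > 13)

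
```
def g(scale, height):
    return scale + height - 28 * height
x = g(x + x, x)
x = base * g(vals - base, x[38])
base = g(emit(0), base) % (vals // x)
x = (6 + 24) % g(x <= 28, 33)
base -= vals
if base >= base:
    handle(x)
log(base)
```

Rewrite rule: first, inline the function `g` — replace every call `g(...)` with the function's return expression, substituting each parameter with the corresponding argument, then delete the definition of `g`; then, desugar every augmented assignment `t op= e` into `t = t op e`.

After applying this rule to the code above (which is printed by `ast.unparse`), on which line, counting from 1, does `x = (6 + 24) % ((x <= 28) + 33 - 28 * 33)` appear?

4

Transformed code:
x = x + x + x - 28 * x
x = base * (vals - base + x[38] - 28 * x[38])
base = (emit(0) + base - 28 * base) % (vals // x)
x = (6 + 24) % ((x <= 28) + 33 - 28 * 33)
base = base - vals
if base >= base:
    handle(x)
log(base)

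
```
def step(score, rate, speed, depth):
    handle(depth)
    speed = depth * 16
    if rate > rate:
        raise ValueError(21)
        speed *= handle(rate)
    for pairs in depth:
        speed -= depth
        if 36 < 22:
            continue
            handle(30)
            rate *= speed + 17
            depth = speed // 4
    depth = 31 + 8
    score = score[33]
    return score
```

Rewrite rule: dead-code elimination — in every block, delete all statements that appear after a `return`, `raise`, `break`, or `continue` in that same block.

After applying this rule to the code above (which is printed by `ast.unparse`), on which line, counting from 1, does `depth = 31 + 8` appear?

Transformed code:
def step(score, rate, speed, depth):
    handle(depth)
    speed = depth * 16
    if rate > rate:
        raise ValueError(21)
    for pairs in depth:
        speed -= depth
        if 36 < 22:
            continue
    depth = 31 + 8
    score = score[33]
    return score

10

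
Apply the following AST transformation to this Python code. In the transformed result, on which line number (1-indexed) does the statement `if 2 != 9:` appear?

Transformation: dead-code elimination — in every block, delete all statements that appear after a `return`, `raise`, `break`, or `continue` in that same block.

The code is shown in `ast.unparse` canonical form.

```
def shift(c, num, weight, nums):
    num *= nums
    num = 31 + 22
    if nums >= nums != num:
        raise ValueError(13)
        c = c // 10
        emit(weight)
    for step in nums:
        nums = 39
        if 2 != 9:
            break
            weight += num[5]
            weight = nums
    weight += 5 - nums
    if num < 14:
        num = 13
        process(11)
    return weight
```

8

Transformed code:
def shift(c, num, weight, nums):
    num *= nums
    num = 31 + 22
    if nums >= nums != num:
        raise ValueError(13)
    for step in nums:
        nums = 39
        if 2 != 9:
            break
    weight += 5 - nums
    if num < 14:
        num = 13
        process(11)
    return weight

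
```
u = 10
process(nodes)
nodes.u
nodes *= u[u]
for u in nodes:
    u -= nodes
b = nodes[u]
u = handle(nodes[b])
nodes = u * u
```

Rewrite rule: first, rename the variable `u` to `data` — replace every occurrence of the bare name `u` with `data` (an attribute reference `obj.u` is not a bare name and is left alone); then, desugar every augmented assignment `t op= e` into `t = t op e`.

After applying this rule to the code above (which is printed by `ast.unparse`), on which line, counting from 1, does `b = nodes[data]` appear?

7

Transformed code:
data = 10
process(nodes)
nodes.u
nodes = nodes * data[data]
for data in nodes:
    data = data - nodes
b = nodes[data]
data = handle(nodes[b])
nodes = data * data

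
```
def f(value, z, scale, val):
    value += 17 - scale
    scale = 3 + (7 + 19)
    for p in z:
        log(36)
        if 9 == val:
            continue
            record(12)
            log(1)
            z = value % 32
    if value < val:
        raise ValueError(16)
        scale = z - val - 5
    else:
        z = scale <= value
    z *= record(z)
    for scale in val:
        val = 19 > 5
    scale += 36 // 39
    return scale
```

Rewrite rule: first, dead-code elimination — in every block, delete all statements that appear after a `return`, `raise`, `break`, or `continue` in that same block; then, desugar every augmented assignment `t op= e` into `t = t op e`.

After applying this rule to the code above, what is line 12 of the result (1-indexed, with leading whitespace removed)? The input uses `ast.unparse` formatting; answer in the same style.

Transformed code:
def f(value, z, scale, val):
    value = value + (17 - scale)
    scale = 3 + (7 + 19)
    for p in z:
        log(36)
        if 9 == val:
            continue
    if value < val:
        raise ValueError(16)
    else:
        z = scale <= value
    z = z * record(z)
    for scale in val:
        val = 19 > 5
    scale = scale + 36 // 39
    return scale

z = z * record(z)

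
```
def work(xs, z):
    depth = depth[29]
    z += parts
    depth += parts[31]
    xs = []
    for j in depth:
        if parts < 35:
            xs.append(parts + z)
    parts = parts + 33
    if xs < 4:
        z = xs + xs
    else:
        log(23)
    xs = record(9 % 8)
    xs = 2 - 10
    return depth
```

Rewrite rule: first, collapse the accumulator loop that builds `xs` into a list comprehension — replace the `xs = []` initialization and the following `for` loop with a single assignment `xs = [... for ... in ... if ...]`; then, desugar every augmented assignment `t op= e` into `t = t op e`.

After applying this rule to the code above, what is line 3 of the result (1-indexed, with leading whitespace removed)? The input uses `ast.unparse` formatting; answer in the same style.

Transformed code:
def work(xs, z):
    depth = depth[29]
    z = z + parts
    depth = depth + parts[31]
    xs = [parts + z for j in depth if parts < 35]
    parts = parts + 33
    if xs < 4:
        z = xs + xs
    else:
        log(23)
    xs = record(9 % 8)
    xs = 2 - 10
    return depth

z = z + parts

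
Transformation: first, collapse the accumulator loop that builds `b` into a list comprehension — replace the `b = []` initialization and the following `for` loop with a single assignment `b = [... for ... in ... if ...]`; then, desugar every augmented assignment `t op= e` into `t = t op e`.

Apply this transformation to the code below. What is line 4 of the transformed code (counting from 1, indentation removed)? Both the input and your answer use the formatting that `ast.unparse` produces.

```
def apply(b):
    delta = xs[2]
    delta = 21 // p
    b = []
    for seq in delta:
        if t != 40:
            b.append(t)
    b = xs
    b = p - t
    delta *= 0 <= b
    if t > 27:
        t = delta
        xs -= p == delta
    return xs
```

b = [t for seq in delta if t != 40]

Transformed code:
def apply(b):
    delta = xs[2]
    delta = 21 // p
    b = [t for seq in delta if t != 40]
    b = xs
    b = p - t
    delta = delta * (0 <= b)
    if t > 27:
        t = delta
        xs = xs - (p == delta)
    return xs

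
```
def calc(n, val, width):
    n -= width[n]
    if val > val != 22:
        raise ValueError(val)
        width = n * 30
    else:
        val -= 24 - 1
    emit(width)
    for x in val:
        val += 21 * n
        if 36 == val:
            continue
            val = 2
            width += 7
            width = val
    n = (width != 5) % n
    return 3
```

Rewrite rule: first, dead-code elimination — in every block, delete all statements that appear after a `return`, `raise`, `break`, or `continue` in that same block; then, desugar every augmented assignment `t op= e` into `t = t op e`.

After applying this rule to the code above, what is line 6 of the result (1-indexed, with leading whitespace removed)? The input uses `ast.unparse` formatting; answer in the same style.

val = val - (24 - 1)

Transformed code:
def calc(n, val, width):
    n = n - width[n]
    if val > val != 22:
        raise ValueError(val)
    else:
        val = val - (24 - 1)
    emit(width)
    for x in val:
        val = val + 21 * n
        if 36 == val:
            continue
    n = (width != 5) % n
    return 3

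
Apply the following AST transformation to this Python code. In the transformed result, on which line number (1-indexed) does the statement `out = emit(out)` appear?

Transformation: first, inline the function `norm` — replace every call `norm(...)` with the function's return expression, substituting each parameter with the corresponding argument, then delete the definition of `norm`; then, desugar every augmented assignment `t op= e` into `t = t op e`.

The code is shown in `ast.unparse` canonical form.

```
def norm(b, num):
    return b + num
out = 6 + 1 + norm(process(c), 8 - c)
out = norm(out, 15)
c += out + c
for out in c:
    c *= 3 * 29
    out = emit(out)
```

6

Transformed code:
out = 6 + 1 + (process(c) + (8 - c))
out = out + 15
c = c + (out + c)
for out in c:
    c = c * (3 * 29)
    out = emit(out)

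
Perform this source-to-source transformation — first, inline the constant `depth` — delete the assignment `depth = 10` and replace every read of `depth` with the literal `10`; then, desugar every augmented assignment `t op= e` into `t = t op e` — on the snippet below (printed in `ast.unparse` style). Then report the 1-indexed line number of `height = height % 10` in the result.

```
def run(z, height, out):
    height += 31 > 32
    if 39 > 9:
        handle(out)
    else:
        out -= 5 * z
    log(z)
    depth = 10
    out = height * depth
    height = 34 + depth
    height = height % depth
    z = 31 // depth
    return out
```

Transformed code:
def run(z, height, out):
    height = height + (31 > 32)
    if 39 > 9:
        handle(out)
    else:
        out = out - 5 * z
    log(z)
    out = height * 10
    height = 34 + 10
    height = height % 10
    z = 31 // 10
    return out

10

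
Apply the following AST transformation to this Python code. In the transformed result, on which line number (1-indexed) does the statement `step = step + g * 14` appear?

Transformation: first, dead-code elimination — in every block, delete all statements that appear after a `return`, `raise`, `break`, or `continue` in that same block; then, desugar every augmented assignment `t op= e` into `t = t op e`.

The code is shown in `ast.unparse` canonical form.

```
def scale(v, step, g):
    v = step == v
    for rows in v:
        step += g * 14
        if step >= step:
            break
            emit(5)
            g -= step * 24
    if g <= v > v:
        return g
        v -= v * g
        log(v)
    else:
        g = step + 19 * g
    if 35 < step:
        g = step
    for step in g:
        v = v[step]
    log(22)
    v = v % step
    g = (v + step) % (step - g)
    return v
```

4

Transformed code:
def scale(v, step, g):
    v = step == v
    for rows in v:
        step = step + g * 14
        if step >= step:
            break
    if g <= v > v:
        return g
    else:
        g = step + 19 * g
    if 35 < step:
        g = step
    for step in g:
        v = v[step]
    log(22)
    v = v % step
    g = (v + step) % (step - g)
    return v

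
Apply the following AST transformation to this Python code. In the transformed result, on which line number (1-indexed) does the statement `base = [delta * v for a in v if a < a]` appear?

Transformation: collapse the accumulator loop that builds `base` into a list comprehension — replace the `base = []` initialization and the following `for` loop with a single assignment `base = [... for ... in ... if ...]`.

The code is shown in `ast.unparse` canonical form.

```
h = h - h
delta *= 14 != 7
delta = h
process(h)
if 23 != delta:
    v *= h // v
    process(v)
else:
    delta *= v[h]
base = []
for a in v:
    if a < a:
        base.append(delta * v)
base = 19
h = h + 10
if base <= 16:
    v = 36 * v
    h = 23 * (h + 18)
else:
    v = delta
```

Transformed code:
h = h - h
delta *= 14 != 7
delta = h
process(h)
if 23 != delta:
    v *= h // v
    process(v)
else:
    delta *= v[h]
base = [delta * v for a in v if a < a]
base = 19
h = h + 10
if base <= 16:
    v = 36 * v
    h = 23 * (h + 18)
else:
    v = delta

10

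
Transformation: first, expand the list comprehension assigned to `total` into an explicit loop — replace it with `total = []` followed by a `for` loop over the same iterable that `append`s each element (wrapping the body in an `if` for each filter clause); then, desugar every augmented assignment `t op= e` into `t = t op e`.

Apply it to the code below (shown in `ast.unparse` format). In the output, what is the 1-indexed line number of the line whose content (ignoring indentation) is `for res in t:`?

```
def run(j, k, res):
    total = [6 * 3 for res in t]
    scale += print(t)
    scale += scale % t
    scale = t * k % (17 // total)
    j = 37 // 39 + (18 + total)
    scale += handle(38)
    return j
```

Transformed code:
def run(j, k, res):
    total = []
    for res in t:
        total.append(6 * 3)
    scale = scale + print(t)
    scale = scale + scale % t
    scale = t * k % (17 // total)
    j = 37 // 39 + (18 + total)
    scale = scale + handle(38)
    return j

3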